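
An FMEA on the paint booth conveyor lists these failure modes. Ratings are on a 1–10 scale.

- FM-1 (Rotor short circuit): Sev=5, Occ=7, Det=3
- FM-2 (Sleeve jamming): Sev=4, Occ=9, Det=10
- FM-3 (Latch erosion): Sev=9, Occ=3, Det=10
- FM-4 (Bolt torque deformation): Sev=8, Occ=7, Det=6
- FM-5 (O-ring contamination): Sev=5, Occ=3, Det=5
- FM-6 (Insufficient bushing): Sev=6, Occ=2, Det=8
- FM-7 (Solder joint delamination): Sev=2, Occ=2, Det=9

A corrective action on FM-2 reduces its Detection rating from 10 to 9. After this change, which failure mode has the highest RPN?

FM-4

RPN = Severity × Occurrence × Detection:
  FM-1: 5 × 7 × 3 = 105
  FM-2: 4 × 9 × 10 = 360
  FM-3: 9 × 3 × 10 = 270
  FM-4: 8 × 7 × 6 = 336
  FM-5: 5 × 3 × 5 = 75
  FM-6: 6 × 2 × 8 = 96
  FM-7: 2 × 2 × 9 = 36
After action: FM-2 → 4 × 9 × 9 = 324.
Revised RPNs: FM-4=336, FM-2=324, FM-3=270, FM-1=105, FM-6=96, FM-5=75, FM-7=36.
Highest is now FM-4 (336).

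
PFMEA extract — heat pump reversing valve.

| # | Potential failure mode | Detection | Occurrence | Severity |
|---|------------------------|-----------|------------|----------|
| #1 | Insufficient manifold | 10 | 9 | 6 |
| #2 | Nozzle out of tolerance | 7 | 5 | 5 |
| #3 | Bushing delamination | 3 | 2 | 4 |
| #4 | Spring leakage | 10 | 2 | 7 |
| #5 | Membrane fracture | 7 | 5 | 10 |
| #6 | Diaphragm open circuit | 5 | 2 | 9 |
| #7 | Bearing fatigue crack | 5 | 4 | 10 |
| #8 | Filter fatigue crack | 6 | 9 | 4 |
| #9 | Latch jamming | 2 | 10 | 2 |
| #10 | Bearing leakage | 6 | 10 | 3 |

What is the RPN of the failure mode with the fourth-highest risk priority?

200

RPN = Severity × Occurrence × Detection:
  #1: 6 × 9 × 10 = 540
  #2: 5 × 5 × 7 = 175
  #3: 4 × 2 × 3 = 24
  #4: 7 × 2 × 10 = 140
  #5: 10 × 5 × 7 = 350
  #6: 9 × 2 × 5 = 90
  #7: 10 × 4 × 5 = 200
  #8: 4 × 9 × 6 = 216
  #9: 2 × 10 × 2 = 40
  #10: 3 × 10 × 6 = 180
Sorted descending: 540, 350, 216, 200, 180, 175, 140, 90, 40, 24.
The fourth-highest RPN is 200 (#7).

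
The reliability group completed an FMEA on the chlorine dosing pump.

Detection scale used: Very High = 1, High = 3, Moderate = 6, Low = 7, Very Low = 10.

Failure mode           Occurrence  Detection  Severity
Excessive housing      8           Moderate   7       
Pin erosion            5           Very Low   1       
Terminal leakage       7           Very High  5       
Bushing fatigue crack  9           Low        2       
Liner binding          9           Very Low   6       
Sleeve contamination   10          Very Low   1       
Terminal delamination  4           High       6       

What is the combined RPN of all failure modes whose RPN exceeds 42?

1224

RPN = Severity × Occurrence × Detection:
  Excessive housing: 7 × 8 × 6 = 336
  Pin erosion: 1 × 5 × 10 = 50
  Terminal leakage: 5 × 7 × 1 = 35
  Bushing fatigue crack: 2 × 9 × 7 = 126
  Liner binding: 6 × 9 × 10 = 540
  Sleeve contamination: 1 × 10 × 10 = 100
  Terminal delamination: 6 × 4 × 3 = 72
RPN > 42: Excessive housing (336), Pin erosion (50), Bushing fatigue crack (126), Liner binding (540), Sleeve contamination (100), Terminal delamination (72).
Sum: 336 + 50 + 126 + 540 + 100 + 72 = 1224.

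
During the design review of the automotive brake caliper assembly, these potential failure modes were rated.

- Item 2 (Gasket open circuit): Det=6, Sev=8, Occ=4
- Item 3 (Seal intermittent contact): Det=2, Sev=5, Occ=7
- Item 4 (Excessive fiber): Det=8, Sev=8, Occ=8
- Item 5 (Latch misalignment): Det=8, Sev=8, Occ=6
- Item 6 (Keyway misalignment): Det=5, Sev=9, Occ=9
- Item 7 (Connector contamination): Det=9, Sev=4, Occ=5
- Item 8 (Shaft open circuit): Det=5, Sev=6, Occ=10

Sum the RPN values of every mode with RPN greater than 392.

RPN = Severity × Occurrence × Detection:
  Item 2: 8 × 4 × 6 = 192
  Item 3: 5 × 7 × 2 = 70
  Item 4: 8 × 8 × 8 = 512
  Item 5: 8 × 6 × 8 = 384
  Item 6: 9 × 9 × 5 = 405
  Item 7: 4 × 5 × 9 = 180
  Item 8: 6 × 10 × 5 = 300
RPN > 392: Item 4 (512), Item 6 (405).
Sum: 512 + 405 = 917.

917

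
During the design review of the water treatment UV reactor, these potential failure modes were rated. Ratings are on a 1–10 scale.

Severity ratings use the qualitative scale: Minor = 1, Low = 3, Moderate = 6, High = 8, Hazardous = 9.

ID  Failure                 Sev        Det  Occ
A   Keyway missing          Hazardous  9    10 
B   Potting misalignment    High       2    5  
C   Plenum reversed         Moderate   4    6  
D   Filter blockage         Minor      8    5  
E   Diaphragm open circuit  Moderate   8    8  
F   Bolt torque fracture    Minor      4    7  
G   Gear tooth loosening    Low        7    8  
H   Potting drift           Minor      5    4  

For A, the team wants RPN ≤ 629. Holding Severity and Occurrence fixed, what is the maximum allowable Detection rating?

6

A: S=9, O=10, D=9 → current RPN = 810.
Fixed product = 90. Need 90 × D ≤ 629, so D ≤ 629/90 = 6.99.
Maximum integer Detection rating = 6 (gives RPN 540; D=7 would give 630 > 629).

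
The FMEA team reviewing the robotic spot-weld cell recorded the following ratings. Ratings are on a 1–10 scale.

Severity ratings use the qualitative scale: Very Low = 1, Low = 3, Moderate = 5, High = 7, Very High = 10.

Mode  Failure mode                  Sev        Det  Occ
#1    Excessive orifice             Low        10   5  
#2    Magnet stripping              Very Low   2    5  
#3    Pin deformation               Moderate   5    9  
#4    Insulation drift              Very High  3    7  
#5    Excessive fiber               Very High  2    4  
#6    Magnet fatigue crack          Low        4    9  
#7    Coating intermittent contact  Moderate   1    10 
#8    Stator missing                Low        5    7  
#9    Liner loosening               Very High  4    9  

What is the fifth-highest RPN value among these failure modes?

108

RPN = Severity × Occurrence × Detection:
  #1: 3 × 5 × 10 = 150
  #2: 1 × 5 × 2 = 10
  #3: 5 × 9 × 5 = 225
  #4: 10 × 7 × 3 = 210
  #5: 10 × 4 × 2 = 80
  #6: 3 × 9 × 4 = 108
  #7: 5 × 10 × 1 = 50
  #8: 3 × 7 × 5 = 105
  #9: 10 × 9 × 4 = 360
Sorted descending: 360, 225, 210, 150, 108, 105, 80, 50, 10.
The fifth-highest RPN is 108 (#6).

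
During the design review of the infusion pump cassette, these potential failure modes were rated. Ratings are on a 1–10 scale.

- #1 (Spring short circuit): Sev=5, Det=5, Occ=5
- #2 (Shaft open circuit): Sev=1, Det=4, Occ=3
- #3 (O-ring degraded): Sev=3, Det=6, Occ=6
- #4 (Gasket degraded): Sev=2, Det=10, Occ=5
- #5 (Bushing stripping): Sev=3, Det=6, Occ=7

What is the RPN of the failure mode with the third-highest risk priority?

108

RPN = Severity × Occurrence × Detection:
  #1: 5 × 5 × 5 = 125
  #2: 1 × 3 × 4 = 12
  #3: 3 × 6 × 6 = 108
  #4: 2 × 5 × 10 = 100
  #5: 3 × 7 × 6 = 126
Sorted descending: 126, 125, 108, 100, 12.
The third-highest RPN is 108 (#3).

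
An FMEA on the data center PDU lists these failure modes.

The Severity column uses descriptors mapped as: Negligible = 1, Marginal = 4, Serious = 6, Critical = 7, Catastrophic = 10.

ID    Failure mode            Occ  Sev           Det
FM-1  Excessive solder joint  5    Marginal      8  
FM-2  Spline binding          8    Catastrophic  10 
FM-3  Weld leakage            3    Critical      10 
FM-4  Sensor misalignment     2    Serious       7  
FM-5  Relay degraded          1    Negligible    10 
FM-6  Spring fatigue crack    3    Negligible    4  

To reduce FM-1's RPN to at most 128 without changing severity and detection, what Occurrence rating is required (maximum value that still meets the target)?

FM-1: S=4, O=5, D=8 → current RPN = 160.
Fixed product = 32. Need 32 × O ≤ 128, so O ≤ 128/32 = 4.00.
Maximum integer Occurrence rating = 4 (gives RPN 128; O=5 would give 160 > 128).

4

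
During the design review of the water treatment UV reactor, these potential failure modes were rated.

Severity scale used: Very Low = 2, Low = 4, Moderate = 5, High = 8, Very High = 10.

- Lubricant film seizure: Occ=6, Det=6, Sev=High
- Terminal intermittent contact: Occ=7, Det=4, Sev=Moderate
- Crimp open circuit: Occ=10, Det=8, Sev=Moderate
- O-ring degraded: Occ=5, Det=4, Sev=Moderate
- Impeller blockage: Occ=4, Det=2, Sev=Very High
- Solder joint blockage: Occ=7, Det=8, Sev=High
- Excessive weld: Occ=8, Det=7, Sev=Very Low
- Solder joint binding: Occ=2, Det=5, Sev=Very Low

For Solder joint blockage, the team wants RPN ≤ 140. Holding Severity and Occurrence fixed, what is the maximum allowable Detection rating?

2

Solder joint blockage: S=8, O=7, D=8 → current RPN = 448.
Fixed product = 56. Need 56 × D ≤ 140, so D ≤ 140/56 = 2.50.
Maximum integer Detection rating = 2 (gives RPN 112; D=3 would give 168 > 140).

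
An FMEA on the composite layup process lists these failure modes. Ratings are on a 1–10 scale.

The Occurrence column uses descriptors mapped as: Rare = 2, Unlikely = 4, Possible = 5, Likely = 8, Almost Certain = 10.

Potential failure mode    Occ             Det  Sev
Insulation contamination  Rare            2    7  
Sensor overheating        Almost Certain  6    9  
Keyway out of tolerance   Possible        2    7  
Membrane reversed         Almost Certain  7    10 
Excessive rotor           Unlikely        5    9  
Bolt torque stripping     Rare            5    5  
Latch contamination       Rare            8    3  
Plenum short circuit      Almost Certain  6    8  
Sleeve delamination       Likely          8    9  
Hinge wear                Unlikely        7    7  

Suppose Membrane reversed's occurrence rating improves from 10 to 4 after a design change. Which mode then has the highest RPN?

Sleeve delamination

RPN = Severity × Occurrence × Detection:
  Insulation contamination: 7 × 2 × 2 = 28
  Sensor overheating: 9 × 10 × 6 = 540
  Keyway out of tolerance: 7 × 5 × 2 = 70
  Membrane reversed: 10 × 10 × 7 = 700
  Excessive rotor: 9 × 4 × 5 = 180
  Bolt torque stripping: 5 × 2 × 5 = 50
  Latch contamination: 3 × 2 × 8 = 48
  Plenum short circuit: 8 × 10 × 6 = 480
  Sleeve delamination: 9 × 8 × 8 = 576
  Hinge wear: 7 × 4 × 7 = 196
After action: Membrane reversed → 10 × 4 × 7 = 280.
Revised RPNs: Sleeve delamination=576, Sensor overheating=540, Plenum short circuit=480, Membrane reversed=280, Hinge wear=196, Excessive rotor=180, Keyway out of tolerance=70, Bolt torque stripping=50, Latch contamination=48, Insulation contamination=28.
Highest is now Sleeve delamination (576).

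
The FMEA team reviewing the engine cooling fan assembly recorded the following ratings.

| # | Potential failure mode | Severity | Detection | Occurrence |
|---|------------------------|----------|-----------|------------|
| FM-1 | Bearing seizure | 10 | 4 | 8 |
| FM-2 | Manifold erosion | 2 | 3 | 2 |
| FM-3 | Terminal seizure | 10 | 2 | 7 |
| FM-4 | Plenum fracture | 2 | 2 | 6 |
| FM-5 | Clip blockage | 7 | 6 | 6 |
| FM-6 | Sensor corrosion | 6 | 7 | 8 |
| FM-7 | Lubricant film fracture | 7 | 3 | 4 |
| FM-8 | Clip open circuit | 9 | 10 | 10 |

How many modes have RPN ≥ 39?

RPN = Severity × Occurrence × Detection:
  FM-1: 10 × 8 × 4 = 320
  FM-2: 2 × 2 × 3 = 12
  FM-3: 10 × 7 × 2 = 140
  FM-4: 2 × 6 × 2 = 24
  FM-5: 7 × 6 × 6 = 252
  FM-6: 6 × 8 × 7 = 336
  FM-7: 7 × 4 × 3 = 84
  FM-8: 9 × 10 × 10 = 900
Modes with RPN ≥ 39: FM-1 (320), FM-3 (140), FM-5 (252), FM-6 (336), FM-7 (84), FM-8 (900) → 6.

6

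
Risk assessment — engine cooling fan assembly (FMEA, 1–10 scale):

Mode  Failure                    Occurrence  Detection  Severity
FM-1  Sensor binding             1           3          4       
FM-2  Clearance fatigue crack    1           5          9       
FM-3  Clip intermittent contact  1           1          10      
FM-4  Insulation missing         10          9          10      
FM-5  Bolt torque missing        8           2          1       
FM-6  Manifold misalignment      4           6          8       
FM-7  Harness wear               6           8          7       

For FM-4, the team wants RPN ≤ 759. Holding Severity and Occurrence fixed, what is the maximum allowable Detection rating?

FM-4: S=10, O=10, D=9 → current RPN = 900.
Fixed product = 100. Need 100 × D ≤ 759, so D ≤ 759/100 = 7.59.
Maximum integer Detection rating = 7 (gives RPN 700; D=8 would give 800 > 759).

7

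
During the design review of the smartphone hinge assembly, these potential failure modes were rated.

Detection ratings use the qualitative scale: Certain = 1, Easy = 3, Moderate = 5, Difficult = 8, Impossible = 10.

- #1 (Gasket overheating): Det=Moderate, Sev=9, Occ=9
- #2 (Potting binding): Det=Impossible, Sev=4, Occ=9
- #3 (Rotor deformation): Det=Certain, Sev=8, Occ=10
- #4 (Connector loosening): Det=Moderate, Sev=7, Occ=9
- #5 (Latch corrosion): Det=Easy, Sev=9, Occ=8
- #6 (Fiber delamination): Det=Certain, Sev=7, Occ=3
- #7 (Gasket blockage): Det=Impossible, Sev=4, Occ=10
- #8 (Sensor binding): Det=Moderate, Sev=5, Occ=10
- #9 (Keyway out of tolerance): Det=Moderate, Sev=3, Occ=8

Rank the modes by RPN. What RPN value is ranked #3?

RPN = Severity × Occurrence × Detection:
  #1: 9 × 9 × 5 = 405
  #2: 4 × 9 × 10 = 360
  #3: 8 × 10 × 1 = 80
  #4: 7 × 9 × 5 = 315
  #5: 9 × 8 × 3 = 216
  #6: 7 × 3 × 1 = 21
  #7: 4 × 10 × 10 = 400
  #8: 5 × 10 × 5 = 250
  #9: 3 × 8 × 5 = 120
Sorted descending: 405, 400, 360, 315, 250, 216, 120, 80, 21.
The third-highest RPN is 360 (#2).

360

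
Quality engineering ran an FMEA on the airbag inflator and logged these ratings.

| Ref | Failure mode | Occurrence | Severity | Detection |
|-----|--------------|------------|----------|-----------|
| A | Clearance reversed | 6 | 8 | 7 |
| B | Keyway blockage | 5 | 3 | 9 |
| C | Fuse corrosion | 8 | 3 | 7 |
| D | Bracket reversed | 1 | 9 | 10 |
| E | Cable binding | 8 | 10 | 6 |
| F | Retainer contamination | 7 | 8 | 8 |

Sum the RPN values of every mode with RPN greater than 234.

1264

RPN = Severity × Occurrence × Detection:
  A: 8 × 6 × 7 = 336
  B: 3 × 5 × 9 = 135
  C: 3 × 8 × 7 = 168
  D: 9 × 1 × 10 = 90
  E: 10 × 8 × 6 = 480
  F: 8 × 7 × 8 = 448
RPN > 234: A (336), E (480), F (448).
Sum: 336 + 480 + 448 = 1264.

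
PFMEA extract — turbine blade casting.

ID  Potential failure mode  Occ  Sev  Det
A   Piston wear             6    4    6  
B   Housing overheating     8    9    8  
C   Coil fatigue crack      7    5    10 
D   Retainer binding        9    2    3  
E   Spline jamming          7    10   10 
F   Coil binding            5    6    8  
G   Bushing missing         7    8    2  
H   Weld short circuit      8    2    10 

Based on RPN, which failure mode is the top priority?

RPN = Severity × Occurrence × Detection:
  A: 4 × 6 × 6 = 144
  B: 9 × 8 × 8 = 576
  C: 5 × 7 × 10 = 350
  D: 2 × 9 × 3 = 54
  E: 10 × 7 × 10 = 700
  F: 6 × 5 × 8 = 240
  G: 8 × 7 × 2 = 112
  H: 2 × 8 × 10 = 160
Highest RPN is 700 → E.

E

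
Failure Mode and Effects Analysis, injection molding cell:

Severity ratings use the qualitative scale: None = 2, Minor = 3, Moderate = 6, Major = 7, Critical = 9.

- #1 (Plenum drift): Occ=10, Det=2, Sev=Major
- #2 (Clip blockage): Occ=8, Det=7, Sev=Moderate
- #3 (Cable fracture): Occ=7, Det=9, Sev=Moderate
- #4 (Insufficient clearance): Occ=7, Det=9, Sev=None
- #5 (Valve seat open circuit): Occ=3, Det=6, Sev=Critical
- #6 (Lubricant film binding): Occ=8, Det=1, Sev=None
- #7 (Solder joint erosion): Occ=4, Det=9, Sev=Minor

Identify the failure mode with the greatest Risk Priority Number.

RPN = Severity × Occurrence × Detection:
  #1: 7 × 10 × 2 = 140
  #2: 6 × 8 × 7 = 336
  #3: 6 × 7 × 9 = 378
  #4: 2 × 7 × 9 = 126
  #5: 9 × 3 × 6 = 162
  #6: 2 × 8 × 1 = 16
  #7: 3 × 4 × 9 = 108
Highest RPN is 378 → #3.

#3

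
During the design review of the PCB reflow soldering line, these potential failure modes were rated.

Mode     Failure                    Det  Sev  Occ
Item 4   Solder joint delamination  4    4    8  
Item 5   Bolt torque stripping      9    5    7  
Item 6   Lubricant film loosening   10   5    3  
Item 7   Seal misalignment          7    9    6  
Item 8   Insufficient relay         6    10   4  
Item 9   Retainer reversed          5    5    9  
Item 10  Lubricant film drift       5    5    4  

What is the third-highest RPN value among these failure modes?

RPN = Severity × Occurrence × Detection:
  Item 4: 4 × 8 × 4 = 128
  Item 5: 5 × 7 × 9 = 315
  Item 6: 5 × 3 × 10 = 150
  Item 7: 9 × 6 × 7 = 378
  Item 8: 10 × 4 × 6 = 240
  Item 9: 5 × 9 × 5 = 225
  Item 10: 5 × 4 × 5 = 100
Sorted descending: 378, 315, 240, 225, 150, 128, 100.
The third-highest RPN is 240 (Item 8).

240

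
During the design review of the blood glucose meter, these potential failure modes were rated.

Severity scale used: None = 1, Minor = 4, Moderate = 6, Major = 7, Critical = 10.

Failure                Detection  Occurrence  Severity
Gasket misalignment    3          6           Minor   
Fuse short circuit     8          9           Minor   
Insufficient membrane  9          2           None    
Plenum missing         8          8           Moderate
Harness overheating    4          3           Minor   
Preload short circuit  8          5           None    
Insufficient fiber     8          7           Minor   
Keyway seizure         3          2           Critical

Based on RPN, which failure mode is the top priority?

RPN = Severity × Occurrence × Detection:
  Gasket misalignment: 4 × 6 × 3 = 72
  Fuse short circuit: 4 × 9 × 8 = 288
  Insufficient membrane: 1 × 2 × 9 = 18
  Plenum missing: 6 × 8 × 8 = 384
  Harness overheating: 4 × 3 × 4 = 48
  Preload short circuit: 1 × 5 × 8 = 40
  Insufficient fiber: 4 × 7 × 8 = 224
  Keyway seizure: 10 × 2 × 3 = 60
Highest RPN is 384 → Plenum missing.

Plenum missing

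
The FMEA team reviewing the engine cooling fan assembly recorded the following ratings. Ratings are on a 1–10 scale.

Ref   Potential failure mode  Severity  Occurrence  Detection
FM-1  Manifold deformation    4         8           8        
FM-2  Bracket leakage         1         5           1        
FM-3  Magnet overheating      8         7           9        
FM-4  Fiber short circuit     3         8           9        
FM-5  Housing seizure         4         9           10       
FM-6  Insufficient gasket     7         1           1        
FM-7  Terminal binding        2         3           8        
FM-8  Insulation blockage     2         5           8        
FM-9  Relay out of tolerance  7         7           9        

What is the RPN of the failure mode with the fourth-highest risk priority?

RPN = Severity × Occurrence × Detection:
  FM-1: 4 × 8 × 8 = 256
  FM-2: 1 × 5 × 1 = 5
  FM-3: 8 × 7 × 9 = 504
  FM-4: 3 × 8 × 9 = 216
  FM-5: 4 × 9 × 10 = 360
  FM-6: 7 × 1 × 1 = 7
  FM-7: 2 × 3 × 8 = 48
  FM-8: 2 × 5 × 8 = 80
  FM-9: 7 × 7 × 9 = 441
Sorted descending: 504, 441, 360, 256, 216, 80, 48, 7, 5.
The fourth-highest RPN is 256 (FM-1).

256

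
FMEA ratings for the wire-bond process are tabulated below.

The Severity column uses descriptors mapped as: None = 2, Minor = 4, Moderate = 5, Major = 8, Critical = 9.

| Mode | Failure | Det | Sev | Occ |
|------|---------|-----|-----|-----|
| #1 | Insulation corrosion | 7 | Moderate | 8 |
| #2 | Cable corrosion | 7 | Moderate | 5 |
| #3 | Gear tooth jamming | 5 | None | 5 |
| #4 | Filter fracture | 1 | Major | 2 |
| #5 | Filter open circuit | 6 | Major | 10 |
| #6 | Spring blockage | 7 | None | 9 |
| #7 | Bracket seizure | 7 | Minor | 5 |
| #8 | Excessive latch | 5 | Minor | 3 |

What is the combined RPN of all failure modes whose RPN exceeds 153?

935

RPN = Severity × Occurrence × Detection:
  #1: 5 × 8 × 7 = 280
  #2: 5 × 5 × 7 = 175
  #3: 2 × 5 × 5 = 50
  #4: 8 × 2 × 1 = 16
  #5: 8 × 10 × 6 = 480
  #6: 2 × 9 × 7 = 126
  #7: 4 × 5 × 7 = 140
  #8: 4 × 3 × 5 = 60
RPN > 153: #1 (280), #2 (175), #5 (480).
Sum: 280 + 175 + 480 = 935.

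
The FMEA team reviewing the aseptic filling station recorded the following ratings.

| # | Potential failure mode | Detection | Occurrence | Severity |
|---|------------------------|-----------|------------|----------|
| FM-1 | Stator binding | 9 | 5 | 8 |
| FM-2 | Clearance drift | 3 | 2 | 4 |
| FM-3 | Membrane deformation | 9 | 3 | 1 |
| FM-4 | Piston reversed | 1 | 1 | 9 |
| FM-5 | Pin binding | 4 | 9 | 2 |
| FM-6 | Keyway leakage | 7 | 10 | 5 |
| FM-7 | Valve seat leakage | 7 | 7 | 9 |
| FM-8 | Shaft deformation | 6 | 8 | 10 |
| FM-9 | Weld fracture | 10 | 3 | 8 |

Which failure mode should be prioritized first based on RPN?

FM-8

RPN = Severity × Occurrence × Detection:
  FM-1: 8 × 5 × 9 = 360
  FM-2: 4 × 2 × 3 = 24
  FM-3: 1 × 3 × 9 = 27
  FM-4: 9 × 1 × 1 = 9
  FM-5: 2 × 9 × 4 = 72
  FM-6: 5 × 10 × 7 = 350
  FM-7: 9 × 7 × 7 = 441
  FM-8: 10 × 8 × 6 = 480
  FM-9: 8 × 3 × 10 = 240
Highest RPN is 480 → FM-8.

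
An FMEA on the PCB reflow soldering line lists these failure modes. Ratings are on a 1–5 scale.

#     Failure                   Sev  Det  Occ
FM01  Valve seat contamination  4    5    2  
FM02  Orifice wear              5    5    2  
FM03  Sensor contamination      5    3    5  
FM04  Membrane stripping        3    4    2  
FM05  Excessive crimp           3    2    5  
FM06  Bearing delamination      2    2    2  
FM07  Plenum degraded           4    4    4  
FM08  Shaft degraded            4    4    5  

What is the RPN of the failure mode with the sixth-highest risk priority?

RPN = Severity × Occurrence × Detection:
  FM01: 4 × 2 × 5 = 40
  FM02: 5 × 2 × 5 = 50
  FM03: 5 × 5 × 3 = 75
  FM04: 3 × 2 × 4 = 24
  FM05: 3 × 5 × 2 = 30
  FM06: 2 × 2 × 2 = 8
  FM07: 4 × 4 × 4 = 64
  FM08: 4 × 5 × 4 = 80
Sorted descending: 80, 75, 64, 50, 40, 30, 24, 8.
The sixth-highest RPN is 30 (FM05).

30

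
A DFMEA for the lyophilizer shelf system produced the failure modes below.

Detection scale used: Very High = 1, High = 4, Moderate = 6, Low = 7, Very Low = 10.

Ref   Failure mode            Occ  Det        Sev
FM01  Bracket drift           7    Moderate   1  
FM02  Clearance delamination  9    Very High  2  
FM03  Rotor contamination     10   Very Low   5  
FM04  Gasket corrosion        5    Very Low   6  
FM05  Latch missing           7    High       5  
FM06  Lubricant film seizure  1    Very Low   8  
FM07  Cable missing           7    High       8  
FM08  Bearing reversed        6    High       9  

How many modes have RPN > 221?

3

RPN = Severity × Occurrence × Detection:
  FM01: 1 × 7 × 6 = 42
  FM02: 2 × 9 × 1 = 18
  FM03: 5 × 10 × 10 = 500
  FM04: 6 × 5 × 10 = 300
  FM05: 5 × 7 × 4 = 140
  FM06: 8 × 1 × 10 = 80
  FM07: 8 × 7 × 4 = 224
  FM08: 9 × 6 × 4 = 216
Modes with RPN > 221: FM03 (500), FM04 (300), FM07 (224) → 3.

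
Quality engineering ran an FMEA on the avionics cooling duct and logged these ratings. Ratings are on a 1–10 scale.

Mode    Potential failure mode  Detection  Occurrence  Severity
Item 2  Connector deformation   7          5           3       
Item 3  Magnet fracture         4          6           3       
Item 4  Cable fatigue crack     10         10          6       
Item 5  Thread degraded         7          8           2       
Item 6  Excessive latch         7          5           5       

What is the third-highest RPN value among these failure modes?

RPN = Severity × Occurrence × Detection:
  Item 2: 3 × 5 × 7 = 105
  Item 3: 3 × 6 × 4 = 72
  Item 4: 6 × 10 × 10 = 600
  Item 5: 2 × 8 × 7 = 112
  Item 6: 5 × 5 × 7 = 175
Sorted descending: 600, 175, 112, 105, 72.
The third-highest RPN is 112 (Item 5).

112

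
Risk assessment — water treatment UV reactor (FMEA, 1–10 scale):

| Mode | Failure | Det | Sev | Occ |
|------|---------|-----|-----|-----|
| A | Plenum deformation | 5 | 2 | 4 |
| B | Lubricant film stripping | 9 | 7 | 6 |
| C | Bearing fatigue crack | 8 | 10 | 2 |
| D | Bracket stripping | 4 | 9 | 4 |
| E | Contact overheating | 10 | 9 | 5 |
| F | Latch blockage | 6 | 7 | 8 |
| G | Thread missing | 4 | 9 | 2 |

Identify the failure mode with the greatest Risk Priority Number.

RPN = Severity × Occurrence × Detection:
  A: 2 × 4 × 5 = 40
  B: 7 × 6 × 9 = 378
  C: 10 × 2 × 8 = 160
  D: 9 × 4 × 4 = 144
  E: 9 × 5 × 10 = 450
  F: 7 × 8 × 6 = 336
  G: 9 × 2 × 4 = 72
Highest RPN is 450 → E.

E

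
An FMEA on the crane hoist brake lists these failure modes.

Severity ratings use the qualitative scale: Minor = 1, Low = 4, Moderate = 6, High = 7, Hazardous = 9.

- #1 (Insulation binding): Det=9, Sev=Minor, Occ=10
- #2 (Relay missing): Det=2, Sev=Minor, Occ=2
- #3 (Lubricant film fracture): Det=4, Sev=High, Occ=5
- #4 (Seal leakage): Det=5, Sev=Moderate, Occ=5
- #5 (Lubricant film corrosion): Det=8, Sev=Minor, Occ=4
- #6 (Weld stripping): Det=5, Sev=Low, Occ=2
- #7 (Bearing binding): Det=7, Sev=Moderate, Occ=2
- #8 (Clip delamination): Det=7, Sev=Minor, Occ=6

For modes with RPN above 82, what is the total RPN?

464

RPN = Severity × Occurrence × Detection:
  #1: 1 × 10 × 9 = 90
  #2: 1 × 2 × 2 = 4
  #3: 7 × 5 × 4 = 140
  #4: 6 × 5 × 5 = 150
  #5: 1 × 4 × 8 = 32
  #6: 4 × 2 × 5 = 40
  #7: 6 × 2 × 7 = 84
  #8: 1 × 6 × 7 = 42
RPN > 82: #1 (90), #3 (140), #4 (150), #7 (84).
Sum: 90 + 140 + 150 + 84 = 464.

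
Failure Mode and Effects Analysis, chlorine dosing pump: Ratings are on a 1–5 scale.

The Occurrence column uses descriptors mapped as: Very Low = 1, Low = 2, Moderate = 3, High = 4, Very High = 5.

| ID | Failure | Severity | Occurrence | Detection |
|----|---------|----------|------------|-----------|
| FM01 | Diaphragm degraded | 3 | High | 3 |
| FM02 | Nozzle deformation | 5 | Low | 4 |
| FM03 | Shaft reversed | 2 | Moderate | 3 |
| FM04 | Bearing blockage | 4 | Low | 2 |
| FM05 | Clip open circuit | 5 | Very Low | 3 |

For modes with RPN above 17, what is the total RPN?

94

RPN = Severity × Occurrence × Detection:
  FM01: 3 × 4 × 3 = 36
  FM02: 5 × 2 × 4 = 40
  FM03: 2 × 3 × 3 = 18
  FM04: 4 × 2 × 2 = 16
  FM05: 5 × 1 × 3 = 15
RPN > 17: FM01 (36), FM02 (40), FM03 (18).
Sum: 36 + 40 + 18 = 94.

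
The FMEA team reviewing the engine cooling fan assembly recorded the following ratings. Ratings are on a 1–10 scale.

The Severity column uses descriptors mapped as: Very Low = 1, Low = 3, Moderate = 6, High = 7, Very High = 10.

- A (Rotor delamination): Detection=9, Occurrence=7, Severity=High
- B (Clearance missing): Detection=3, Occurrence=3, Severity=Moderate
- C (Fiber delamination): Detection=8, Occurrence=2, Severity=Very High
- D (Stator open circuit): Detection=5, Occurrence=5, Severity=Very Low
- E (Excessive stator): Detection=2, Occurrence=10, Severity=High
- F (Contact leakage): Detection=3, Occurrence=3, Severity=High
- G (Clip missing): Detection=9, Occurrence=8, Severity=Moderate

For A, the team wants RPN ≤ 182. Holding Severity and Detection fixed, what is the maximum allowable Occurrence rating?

A: S=7, O=7, D=9 → current RPN = 441.
Fixed product = 63. Need 63 × O ≤ 182, so O ≤ 182/63 = 2.89.
Maximum integer Occurrence rating = 2 (gives RPN 126; O=3 would give 189 > 182).

2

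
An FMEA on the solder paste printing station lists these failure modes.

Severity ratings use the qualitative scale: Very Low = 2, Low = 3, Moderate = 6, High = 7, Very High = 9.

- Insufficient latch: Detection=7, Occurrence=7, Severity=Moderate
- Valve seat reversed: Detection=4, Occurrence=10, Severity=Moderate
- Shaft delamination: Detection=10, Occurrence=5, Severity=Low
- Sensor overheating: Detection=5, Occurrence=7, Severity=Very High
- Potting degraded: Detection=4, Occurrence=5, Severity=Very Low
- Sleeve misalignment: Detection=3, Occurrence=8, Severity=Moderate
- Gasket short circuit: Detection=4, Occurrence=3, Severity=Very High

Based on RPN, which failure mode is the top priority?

Sensor overheating

RPN = Severity × Occurrence × Detection:
  Insufficient latch: 6 × 7 × 7 = 294
  Valve seat reversed: 6 × 10 × 4 = 240
  Shaft delamination: 3 × 5 × 10 = 150
  Sensor overheating: 9 × 7 × 5 = 315
  Potting degraded: 2 × 5 × 4 = 40
  Sleeve misalignment: 6 × 8 × 3 = 144
  Gasket short circuit: 9 × 3 × 4 = 108
Highest RPN is 315 → Sensor overheating.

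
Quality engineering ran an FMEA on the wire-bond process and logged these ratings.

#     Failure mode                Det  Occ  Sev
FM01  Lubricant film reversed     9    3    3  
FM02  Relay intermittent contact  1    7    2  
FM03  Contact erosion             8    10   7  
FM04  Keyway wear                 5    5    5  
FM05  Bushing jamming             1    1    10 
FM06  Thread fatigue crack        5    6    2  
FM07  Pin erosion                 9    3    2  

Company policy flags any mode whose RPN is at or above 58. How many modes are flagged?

4

RPN = Severity × Occurrence × Detection:
  FM01: 3 × 3 × 9 = 81
  FM02: 2 × 7 × 1 = 14
  FM03: 7 × 10 × 8 = 560
  FM04: 5 × 5 × 5 = 125
  FM05: 10 × 1 × 1 = 10
  FM06: 2 × 6 × 5 = 60
  FM07: 2 × 3 × 9 = 54
Modes with RPN ≥ 58: FM01 (81), FM03 (560), FM04 (125), FM06 (60) → 4.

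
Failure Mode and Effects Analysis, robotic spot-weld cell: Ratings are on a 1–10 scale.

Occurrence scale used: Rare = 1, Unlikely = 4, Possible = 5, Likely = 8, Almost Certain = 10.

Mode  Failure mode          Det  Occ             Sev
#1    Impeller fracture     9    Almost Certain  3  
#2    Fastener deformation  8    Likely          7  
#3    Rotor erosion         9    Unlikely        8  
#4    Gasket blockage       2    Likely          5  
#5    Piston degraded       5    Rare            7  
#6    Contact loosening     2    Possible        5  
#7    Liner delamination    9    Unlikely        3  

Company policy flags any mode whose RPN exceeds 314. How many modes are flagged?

1

RPN = Severity × Occurrence × Detection:
  #1: 3 × 10 × 9 = 270
  #2: 7 × 8 × 8 = 448
  #3: 8 × 4 × 9 = 288
  #4: 5 × 8 × 2 = 80
  #5: 7 × 1 × 5 = 35
  #6: 5 × 5 × 2 = 50
  #7: 3 × 4 × 9 = 108
Modes with RPN > 314: #2 (448) → 1.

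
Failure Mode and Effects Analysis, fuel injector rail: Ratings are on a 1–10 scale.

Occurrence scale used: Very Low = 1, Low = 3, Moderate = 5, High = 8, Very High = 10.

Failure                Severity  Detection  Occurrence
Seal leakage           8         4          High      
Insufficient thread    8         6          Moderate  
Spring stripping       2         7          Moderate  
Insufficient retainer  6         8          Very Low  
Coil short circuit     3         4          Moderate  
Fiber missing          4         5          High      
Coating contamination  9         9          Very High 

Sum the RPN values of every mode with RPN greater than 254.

1066

RPN = Severity × Occurrence × Detection:
  Seal leakage: 8 × 8 × 4 = 256
  Insufficient thread: 8 × 5 × 6 = 240
  Spring stripping: 2 × 5 × 7 = 70
  Insufficient retainer: 6 × 1 × 8 = 48
  Coil short circuit: 3 × 5 × 4 = 60
  Fiber missing: 4 × 8 × 5 = 160
  Coating contamination: 9 × 10 × 9 = 810
RPN > 254: Seal leakage (256), Coating contamination (810).
Sum: 256 + 810 = 1066.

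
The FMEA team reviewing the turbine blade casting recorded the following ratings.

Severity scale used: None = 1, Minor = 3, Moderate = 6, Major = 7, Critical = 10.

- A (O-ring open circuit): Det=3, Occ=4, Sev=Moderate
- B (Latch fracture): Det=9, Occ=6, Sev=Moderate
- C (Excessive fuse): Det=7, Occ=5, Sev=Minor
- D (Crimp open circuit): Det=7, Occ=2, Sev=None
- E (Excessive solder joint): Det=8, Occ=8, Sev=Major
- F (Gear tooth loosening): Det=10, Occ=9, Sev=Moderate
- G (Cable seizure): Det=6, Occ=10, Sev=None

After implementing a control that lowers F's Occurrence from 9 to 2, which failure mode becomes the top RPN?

RPN = Severity × Occurrence × Detection:
  A: 6 × 4 × 3 = 72
  B: 6 × 6 × 9 = 324
  C: 3 × 5 × 7 = 105
  D: 1 × 2 × 7 = 14
  E: 7 × 8 × 8 = 448
  F: 6 × 9 × 10 = 540
  G: 1 × 10 × 6 = 60
After action: F → 6 × 2 × 10 = 120.
Revised RPNs: E=448, B=324, F=120, C=105, A=72, G=60, D=14.
Highest is now E (448).

E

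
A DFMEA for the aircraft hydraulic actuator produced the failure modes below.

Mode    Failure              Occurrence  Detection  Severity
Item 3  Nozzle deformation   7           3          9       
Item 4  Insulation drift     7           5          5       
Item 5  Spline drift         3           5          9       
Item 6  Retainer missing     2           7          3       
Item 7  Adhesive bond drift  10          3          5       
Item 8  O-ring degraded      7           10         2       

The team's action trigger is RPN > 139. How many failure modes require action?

RPN = Severity × Occurrence × Detection:
  Item 3: 9 × 7 × 3 = 189
  Item 4: 5 × 7 × 5 = 175
  Item 5: 9 × 3 × 5 = 135
  Item 6: 3 × 2 × 7 = 42
  Item 7: 5 × 10 × 3 = 150
  Item 8: 2 × 7 × 10 = 140
Modes with RPN > 139: Item 3 (189), Item 4 (175), Item 7 (150), Item 8 (140) → 4.

4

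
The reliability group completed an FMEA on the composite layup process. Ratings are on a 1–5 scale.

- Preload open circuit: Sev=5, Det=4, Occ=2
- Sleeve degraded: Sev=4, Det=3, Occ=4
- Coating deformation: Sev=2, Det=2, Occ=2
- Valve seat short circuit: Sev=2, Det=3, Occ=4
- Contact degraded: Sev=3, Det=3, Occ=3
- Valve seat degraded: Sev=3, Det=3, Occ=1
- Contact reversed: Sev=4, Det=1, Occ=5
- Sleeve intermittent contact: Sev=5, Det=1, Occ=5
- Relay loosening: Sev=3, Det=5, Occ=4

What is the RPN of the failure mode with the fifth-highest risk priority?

25

RPN = Severity × Occurrence × Detection:
  Preload open circuit: 5 × 2 × 4 = 40
  Sleeve degraded: 4 × 4 × 3 = 48
  Coating deformation: 2 × 2 × 2 = 8
  Valve seat short circuit: 2 × 4 × 3 = 24
  Contact degraded: 3 × 3 × 3 = 27
  Valve seat degraded: 3 × 1 × 3 = 9
  Contact reversed: 4 × 5 × 1 = 20
  Sleeve intermittent contact: 5 × 5 × 1 = 25
  Relay loosening: 3 × 4 × 5 = 60
Sorted descending: 60, 48, 40, 27, 25, 24, 20, 9, 8.
The fifth-highest RPN is 25 (Sleeve intermittent contact).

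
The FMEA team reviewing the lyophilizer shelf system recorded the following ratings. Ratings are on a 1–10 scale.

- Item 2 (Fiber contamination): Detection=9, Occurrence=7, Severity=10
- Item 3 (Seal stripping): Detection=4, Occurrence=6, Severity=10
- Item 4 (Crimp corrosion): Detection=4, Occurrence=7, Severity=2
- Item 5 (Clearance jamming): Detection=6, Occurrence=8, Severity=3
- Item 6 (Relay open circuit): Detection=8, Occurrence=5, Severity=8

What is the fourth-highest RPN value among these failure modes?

144

RPN = Severity × Occurrence × Detection:
  Item 2: 10 × 7 × 9 = 630
  Item 3: 10 × 6 × 4 = 240
  Item 4: 2 × 7 × 4 = 56
  Item 5: 3 × 8 × 6 = 144
  Item 6: 8 × 5 × 8 = 320
Sorted descending: 630, 320, 240, 144, 56.
The fourth-highest RPN is 144 (Item 5).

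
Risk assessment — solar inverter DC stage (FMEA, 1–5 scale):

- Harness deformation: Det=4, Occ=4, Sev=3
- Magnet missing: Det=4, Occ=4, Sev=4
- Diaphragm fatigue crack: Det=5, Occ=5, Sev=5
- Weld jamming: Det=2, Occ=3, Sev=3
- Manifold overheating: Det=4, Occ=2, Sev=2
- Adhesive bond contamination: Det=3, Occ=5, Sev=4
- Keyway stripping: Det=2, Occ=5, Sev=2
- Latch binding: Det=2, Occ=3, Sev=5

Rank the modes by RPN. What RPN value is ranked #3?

RPN = Severity × Occurrence × Detection:
  Harness deformation: 3 × 4 × 4 = 48
  Magnet missing: 4 × 4 × 4 = 64
  Diaphragm fatigue crack: 5 × 5 × 5 = 125
  Weld jamming: 3 × 3 × 2 = 18
  Manifold overheating: 2 × 2 × 4 = 16
  Adhesive bond contamination: 4 × 5 × 3 = 60
  Keyway stripping: 2 × 5 × 2 = 20
  Latch binding: 5 × 3 × 2 = 30
Sorted descending: 125, 64, 60, 48, 30, 20, 18, 16.
The third-highest RPN is 60 (Adhesive bond contamination).

60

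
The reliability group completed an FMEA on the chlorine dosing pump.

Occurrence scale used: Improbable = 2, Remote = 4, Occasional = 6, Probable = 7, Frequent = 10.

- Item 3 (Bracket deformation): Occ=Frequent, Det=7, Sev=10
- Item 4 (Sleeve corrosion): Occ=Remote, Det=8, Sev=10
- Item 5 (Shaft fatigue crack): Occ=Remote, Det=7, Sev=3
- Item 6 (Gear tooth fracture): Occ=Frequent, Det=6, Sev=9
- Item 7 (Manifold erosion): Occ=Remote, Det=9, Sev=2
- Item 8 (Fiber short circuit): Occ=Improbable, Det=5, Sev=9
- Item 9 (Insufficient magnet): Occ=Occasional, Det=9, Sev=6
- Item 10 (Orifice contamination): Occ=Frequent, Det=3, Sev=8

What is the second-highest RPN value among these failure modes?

540

RPN = Severity × Occurrence × Detection:
  Item 3: 10 × 10 × 7 = 700
  Item 4: 10 × 4 × 8 = 320
  Item 5: 3 × 4 × 7 = 84
  Item 6: 9 × 10 × 6 = 540
  Item 7: 2 × 4 × 9 = 72
  Item 8: 9 × 2 × 5 = 90
  Item 9: 6 × 6 × 9 = 324
  Item 10: 8 × 10 × 3 = 240
Sorted descending: 700, 540, 324, 320, 240, 90, 84, 72.
The second-highest RPN is 540 (Item 6).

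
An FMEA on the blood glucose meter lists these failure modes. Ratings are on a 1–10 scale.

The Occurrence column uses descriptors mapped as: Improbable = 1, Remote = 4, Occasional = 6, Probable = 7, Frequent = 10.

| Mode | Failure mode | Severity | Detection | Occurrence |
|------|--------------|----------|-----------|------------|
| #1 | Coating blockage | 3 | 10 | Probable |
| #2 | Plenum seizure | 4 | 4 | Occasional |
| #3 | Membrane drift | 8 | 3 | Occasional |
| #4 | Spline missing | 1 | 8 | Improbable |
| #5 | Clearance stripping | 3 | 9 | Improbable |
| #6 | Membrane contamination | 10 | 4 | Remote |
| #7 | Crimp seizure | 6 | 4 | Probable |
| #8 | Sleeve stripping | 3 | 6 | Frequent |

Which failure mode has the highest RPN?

RPN = Severity × Occurrence × Detection:
  #1: 3 × 7 × 10 = 210
  #2: 4 × 6 × 4 = 96
  #3: 8 × 6 × 3 = 144
  #4: 1 × 1 × 8 = 8
  #5: 3 × 1 × 9 = 27
  #6: 10 × 4 × 4 = 160
  #7: 6 × 7 × 4 = 168
  #8: 3 × 10 × 6 = 180
Highest RPN is 210 → #1.

#1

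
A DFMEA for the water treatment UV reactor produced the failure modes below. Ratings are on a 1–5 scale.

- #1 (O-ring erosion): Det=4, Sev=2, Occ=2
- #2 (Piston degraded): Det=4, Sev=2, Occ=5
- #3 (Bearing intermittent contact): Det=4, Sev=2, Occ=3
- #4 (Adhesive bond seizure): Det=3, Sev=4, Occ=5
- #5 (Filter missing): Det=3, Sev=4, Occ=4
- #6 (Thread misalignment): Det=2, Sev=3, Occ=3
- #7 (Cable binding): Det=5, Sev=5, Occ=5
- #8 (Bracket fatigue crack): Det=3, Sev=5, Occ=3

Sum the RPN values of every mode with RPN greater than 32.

318

RPN = Severity × Occurrence × Detection:
  #1: 2 × 2 × 4 = 16
  #2: 2 × 5 × 4 = 40
  #3: 2 × 3 × 4 = 24
  #4: 4 × 5 × 3 = 60
  #5: 4 × 4 × 3 = 48
  #6: 3 × 3 × 2 = 18
  #7: 5 × 5 × 5 = 125
  #8: 5 × 3 × 3 = 45
RPN > 32: #2 (40), #4 (60), #5 (48), #7 (125), #8 (45).
Sum: 40 + 60 + 48 + 125 + 45 = 318.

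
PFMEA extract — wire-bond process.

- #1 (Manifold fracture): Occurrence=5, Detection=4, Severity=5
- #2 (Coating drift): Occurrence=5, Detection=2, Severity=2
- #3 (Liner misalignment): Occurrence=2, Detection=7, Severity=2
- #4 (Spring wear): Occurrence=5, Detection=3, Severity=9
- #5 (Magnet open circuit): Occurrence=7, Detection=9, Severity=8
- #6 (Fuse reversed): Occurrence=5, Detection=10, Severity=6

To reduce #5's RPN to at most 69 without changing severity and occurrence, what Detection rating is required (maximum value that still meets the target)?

#5: S=8, O=7, D=9 → current RPN = 504.
Fixed product = 56. Need 56 × D ≤ 69, so D ≤ 69/56 = 1.23.
Maximum integer Detection rating = 1 (gives RPN 56; D=2 would give 112 > 69).

1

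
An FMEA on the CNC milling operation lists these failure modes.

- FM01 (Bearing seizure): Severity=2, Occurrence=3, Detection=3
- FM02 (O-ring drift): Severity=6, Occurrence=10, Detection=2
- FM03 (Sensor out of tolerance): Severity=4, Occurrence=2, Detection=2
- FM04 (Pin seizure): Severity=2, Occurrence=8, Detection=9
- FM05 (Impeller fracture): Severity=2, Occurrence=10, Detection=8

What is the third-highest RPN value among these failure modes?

RPN = Severity × Occurrence × Detection:
  FM01: 2 × 3 × 3 = 18
  FM02: 6 × 10 × 2 = 120
  FM03: 4 × 2 × 2 = 16
  FM04: 2 × 8 × 9 = 144
  FM05: 2 × 10 × 8 = 160
Sorted descending: 160, 144, 120, 18, 16.
The third-highest RPN is 120 (FM02).

120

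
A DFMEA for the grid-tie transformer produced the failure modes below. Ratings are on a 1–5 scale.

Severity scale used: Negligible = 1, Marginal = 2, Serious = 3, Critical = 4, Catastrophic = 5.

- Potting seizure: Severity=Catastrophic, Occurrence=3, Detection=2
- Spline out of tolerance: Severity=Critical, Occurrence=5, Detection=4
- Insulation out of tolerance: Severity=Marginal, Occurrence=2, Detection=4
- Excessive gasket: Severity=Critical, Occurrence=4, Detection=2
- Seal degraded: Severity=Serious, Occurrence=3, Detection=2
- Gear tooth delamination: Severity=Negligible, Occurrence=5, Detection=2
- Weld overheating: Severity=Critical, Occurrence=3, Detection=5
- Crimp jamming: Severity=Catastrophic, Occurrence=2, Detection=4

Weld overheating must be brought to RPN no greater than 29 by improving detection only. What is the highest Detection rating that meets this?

Weld overheating: S=4, O=3, D=5 → current RPN = 60.
Fixed product = 12. Need 12 × D ≤ 29, so D ≤ 29/12 = 2.42.
Maximum integer Detection rating = 2 (gives RPN 24; D=3 would give 36 > 29).

2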